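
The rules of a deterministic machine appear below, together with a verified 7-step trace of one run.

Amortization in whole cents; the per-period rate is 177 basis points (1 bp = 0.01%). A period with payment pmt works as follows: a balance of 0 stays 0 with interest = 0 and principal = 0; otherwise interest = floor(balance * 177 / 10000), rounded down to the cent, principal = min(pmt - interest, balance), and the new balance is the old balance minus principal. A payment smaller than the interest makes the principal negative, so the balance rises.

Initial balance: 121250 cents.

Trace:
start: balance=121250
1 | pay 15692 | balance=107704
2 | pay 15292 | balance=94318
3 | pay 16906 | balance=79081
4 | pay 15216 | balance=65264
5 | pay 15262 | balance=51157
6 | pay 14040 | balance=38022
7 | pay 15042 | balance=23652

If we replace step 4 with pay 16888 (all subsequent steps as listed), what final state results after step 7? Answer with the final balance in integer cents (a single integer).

21890

(re-executing from step 4 with the substitution; state before step 4: balance=79081)
4 | pay 16888 | balance=63592
5 | pay 15262 | balance=49455
6 | pay 14040 | balance=36290
7 | pay 15042 | balance=21890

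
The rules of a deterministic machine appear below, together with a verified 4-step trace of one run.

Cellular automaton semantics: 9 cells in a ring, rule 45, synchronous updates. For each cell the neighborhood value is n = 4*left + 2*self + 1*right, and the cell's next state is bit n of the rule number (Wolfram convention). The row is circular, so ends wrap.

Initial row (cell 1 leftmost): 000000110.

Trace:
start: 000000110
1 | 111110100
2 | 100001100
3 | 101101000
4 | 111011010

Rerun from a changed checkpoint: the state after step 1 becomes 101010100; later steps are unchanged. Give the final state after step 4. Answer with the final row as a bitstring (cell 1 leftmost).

101111110

state after step 1 := 101010100
2 | 111111100
3 | 100000000
4 | 101111110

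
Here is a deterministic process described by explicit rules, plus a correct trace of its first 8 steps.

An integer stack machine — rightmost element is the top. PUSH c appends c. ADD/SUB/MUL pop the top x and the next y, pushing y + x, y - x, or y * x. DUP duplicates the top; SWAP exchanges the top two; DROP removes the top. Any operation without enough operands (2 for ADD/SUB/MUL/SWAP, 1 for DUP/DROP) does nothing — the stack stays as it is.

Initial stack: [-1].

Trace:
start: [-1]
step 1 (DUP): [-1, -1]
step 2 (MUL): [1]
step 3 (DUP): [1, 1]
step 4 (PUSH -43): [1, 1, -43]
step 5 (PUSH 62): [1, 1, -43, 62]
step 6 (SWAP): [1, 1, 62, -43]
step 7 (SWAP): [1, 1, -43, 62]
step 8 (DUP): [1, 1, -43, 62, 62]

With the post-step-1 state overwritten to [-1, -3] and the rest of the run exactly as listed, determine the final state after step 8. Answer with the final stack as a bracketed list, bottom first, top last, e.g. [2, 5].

[3, 3, -43, 62, 62]

state after step 1 := [-1, -3]
step 2 (MUL): [3]
step 3 (DUP): [3, 3]
step 4 (PUSH -43): [3, 3, -43]
step 5 (PUSH 62): [3, 3, -43, 62]
step 6 (SWAP): [3, 3, 62, -43]
step 7 (SWAP): [3, 3, -43, 62]
step 8 (DUP): [3, 3, -43, 62, 62]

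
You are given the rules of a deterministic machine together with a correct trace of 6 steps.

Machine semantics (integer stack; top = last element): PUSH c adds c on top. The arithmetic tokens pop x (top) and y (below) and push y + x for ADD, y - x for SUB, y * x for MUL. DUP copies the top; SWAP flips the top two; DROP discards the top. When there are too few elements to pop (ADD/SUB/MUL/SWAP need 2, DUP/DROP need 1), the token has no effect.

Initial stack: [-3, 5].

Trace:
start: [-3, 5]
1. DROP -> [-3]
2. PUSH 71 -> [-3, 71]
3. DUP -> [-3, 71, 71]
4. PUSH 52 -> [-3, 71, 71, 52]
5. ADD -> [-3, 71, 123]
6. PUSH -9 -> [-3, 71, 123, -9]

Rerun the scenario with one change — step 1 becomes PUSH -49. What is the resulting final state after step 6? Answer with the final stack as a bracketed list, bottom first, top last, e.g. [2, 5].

(re-executing from step 1 with the substitution; state before step 1: [-3, 5])
1. PUSH -49 -> [-3, 5, -49]
2. PUSH 71 -> [-3, 5, -49, 71]
3. DUP -> [-3, 5, -49, 71, 71]
4. PUSH 52 -> [-3, 5, -49, 71, 71, 52]
5. ADD -> [-3, 5, -49, 71, 123]
6. PUSH -9 -> [-3, 5, -49, 71, 123, -9]

[-3, 5, -49, 71, 123, -9]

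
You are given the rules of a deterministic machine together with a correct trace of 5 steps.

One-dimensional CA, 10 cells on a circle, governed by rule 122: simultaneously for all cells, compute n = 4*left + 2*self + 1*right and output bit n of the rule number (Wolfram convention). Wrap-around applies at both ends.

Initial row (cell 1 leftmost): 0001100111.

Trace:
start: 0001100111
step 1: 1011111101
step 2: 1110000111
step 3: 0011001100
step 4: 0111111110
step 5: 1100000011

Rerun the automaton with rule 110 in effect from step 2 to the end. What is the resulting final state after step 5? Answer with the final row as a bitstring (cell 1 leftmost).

1110110100

(re-executing steps 2..5 under rule 110; state before step 2: 1011111101)
step 2: 1110000111
step 3: 0010001100
step 4: 0110011100
step 5: 1110110100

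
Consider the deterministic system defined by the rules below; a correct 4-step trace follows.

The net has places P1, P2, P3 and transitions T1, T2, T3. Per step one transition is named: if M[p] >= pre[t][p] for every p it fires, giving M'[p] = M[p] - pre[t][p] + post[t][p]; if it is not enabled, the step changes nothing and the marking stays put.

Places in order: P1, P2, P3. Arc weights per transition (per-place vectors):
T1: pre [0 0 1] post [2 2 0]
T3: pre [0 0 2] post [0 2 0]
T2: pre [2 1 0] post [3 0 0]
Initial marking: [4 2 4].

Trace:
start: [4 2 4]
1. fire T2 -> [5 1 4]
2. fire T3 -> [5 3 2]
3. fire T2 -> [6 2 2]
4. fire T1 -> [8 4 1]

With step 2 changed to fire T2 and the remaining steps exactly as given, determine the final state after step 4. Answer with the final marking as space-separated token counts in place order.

8 2 3

(re-executing from step 2 with the substitution; state before step 2: [5 1 4])
2. fire T2 -> [6 0 4]
3. fire T2 -> [6 0 4]
4. fire T1 -> [8 2 3]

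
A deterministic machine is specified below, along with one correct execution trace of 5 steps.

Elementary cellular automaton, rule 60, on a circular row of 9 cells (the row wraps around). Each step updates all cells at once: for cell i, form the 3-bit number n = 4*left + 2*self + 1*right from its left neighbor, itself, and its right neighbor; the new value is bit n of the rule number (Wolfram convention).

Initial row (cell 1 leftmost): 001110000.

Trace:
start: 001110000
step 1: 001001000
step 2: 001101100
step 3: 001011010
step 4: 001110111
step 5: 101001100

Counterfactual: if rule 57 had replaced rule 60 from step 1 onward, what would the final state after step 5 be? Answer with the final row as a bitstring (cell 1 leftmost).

010011010

(re-executing steps 1..5 under rule 57; state before step 1: 001110000)
step 1: 101001111
step 2: 010101000
step 3: 001010111
step 4: 100101100
step 5: 010011010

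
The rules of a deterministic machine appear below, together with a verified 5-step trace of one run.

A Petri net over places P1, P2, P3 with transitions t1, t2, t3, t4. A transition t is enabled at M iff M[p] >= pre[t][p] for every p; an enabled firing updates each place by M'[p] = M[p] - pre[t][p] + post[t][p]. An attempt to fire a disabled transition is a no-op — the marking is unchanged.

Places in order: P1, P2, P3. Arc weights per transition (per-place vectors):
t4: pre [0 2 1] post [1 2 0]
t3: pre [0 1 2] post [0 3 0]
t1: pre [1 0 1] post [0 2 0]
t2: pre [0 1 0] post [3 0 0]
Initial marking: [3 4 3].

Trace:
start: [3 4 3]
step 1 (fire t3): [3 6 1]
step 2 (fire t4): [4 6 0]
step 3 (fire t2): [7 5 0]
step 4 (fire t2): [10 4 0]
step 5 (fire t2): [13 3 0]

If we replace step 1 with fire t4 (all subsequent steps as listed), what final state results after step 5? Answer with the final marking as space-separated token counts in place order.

14 1 1

(re-executing from step 1 with the substitution; state before step 1: [3 4 3])
step 1 (fire t4): [4 4 2]
step 2 (fire t4): [5 4 1]
step 3 (fire t2): [8 3 1]
step 4 (fire t2): [11 2 1]
step 5 (fire t2): [14 1 1]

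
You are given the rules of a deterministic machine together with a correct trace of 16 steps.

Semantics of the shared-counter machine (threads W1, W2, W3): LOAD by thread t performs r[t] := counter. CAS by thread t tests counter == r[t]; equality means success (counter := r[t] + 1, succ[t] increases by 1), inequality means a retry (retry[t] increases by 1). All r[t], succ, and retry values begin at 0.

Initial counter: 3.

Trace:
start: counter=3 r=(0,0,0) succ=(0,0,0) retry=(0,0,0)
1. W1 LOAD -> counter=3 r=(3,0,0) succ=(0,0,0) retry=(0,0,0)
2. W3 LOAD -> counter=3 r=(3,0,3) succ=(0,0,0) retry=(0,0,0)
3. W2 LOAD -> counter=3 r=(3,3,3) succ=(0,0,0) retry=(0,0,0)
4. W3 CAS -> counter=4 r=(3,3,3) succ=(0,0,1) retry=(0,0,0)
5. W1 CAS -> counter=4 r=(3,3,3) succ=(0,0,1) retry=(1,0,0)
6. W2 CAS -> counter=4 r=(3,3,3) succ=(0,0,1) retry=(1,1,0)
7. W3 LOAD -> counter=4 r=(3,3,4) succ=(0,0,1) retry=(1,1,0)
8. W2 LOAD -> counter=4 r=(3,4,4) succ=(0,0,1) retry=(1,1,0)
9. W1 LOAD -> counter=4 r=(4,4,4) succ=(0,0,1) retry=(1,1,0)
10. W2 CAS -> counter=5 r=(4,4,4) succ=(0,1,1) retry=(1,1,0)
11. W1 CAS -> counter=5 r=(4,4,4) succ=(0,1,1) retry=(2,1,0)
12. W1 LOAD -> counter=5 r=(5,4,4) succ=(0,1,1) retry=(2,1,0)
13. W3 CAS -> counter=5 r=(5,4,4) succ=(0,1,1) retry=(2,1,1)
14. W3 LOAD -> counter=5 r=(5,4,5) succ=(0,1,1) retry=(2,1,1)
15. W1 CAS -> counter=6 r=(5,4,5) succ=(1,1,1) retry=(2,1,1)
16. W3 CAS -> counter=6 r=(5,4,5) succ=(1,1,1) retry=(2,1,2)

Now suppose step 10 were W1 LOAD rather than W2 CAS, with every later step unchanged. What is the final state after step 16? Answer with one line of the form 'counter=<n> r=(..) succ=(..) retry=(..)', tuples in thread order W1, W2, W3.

(re-executing from step 10 with the substitution; state before step 10: counter=4 r=(4,4,4) succ=(0,0,1) retry=(1,1,0))
10. W1 LOAD -> counter=4 r=(4,4,4) succ=(0,0,1) retry=(1,1,0)
11. W1 CAS -> counter=5 r=(4,4,4) succ=(1,0,1) retry=(1,1,0)
12. W1 LOAD -> counter=5 r=(5,4,4) succ=(1,0,1) retry=(1,1,0)
13. W3 CAS -> counter=5 r=(5,4,4) succ=(1,0,1) retry=(1,1,1)
14. W3 LOAD -> counter=5 r=(5,4,5) succ=(1,0,1) retry=(1,1,1)
15. W1 CAS -> counter=6 r=(5,4,5) succ=(2,0,1) retry=(1,1,1)
16. W3 CAS -> counter=6 r=(5,4,5) succ=(2,0,1) retry=(1,1,2)

counter=6 r=(5,4,5) succ=(2,0,1) retry=(1,1,2)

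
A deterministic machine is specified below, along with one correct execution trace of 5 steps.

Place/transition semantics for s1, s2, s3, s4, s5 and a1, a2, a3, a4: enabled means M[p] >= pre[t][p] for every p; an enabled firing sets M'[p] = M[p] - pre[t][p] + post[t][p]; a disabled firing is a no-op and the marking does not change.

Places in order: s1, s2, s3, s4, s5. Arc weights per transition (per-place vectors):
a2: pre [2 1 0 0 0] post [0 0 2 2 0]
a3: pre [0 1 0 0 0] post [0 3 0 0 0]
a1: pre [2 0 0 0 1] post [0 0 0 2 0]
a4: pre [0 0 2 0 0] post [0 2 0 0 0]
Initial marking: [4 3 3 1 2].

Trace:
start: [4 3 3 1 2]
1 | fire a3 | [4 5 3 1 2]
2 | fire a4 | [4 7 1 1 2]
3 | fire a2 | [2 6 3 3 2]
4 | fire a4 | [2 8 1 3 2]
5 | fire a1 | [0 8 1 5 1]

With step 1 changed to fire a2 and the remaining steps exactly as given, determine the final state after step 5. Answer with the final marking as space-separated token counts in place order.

0 5 3 5 2

(re-executing from step 1 with the substitution; state before step 1: [4 3 3 1 2])
1 | fire a2 | [2 2 5 3 2]
2 | fire a4 | [2 4 3 3 2]
3 | fire a2 | [0 3 5 5 2]
4 | fire a4 | [0 5 3 5 2]
5 | fire a1 | [0 5 3 5 2]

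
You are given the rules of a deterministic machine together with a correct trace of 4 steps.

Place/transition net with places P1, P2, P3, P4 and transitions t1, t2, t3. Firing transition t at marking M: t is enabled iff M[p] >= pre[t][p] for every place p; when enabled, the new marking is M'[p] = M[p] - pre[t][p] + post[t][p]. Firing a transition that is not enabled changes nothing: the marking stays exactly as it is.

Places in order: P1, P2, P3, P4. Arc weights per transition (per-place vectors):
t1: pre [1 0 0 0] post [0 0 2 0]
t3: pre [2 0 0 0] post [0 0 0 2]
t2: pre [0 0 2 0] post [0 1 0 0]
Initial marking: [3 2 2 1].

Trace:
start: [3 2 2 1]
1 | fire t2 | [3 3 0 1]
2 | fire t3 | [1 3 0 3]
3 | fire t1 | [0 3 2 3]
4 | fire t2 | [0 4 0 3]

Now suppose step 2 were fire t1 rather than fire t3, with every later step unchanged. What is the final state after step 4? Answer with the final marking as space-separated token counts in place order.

(re-executing from step 2 with the substitution; state before step 2: [3 3 0 1])
2 | fire t1 | [2 3 2 1]
3 | fire t1 | [1 3 4 1]
4 | fire t2 | [1 4 2 1]

1 4 2 1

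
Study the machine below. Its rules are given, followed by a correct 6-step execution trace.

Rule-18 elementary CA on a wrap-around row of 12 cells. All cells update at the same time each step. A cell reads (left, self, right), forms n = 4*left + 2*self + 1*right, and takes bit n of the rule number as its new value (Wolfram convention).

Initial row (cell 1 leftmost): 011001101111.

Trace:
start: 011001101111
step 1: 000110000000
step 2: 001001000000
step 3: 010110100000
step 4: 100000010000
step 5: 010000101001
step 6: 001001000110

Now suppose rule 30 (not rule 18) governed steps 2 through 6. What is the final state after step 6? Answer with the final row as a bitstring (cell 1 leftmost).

011110110111

(re-executing steps 2..6 under rule 30; state before step 2: 000110000000)
step 2: 001101000000
step 3: 011001100000
step 4: 110111010000
step 5: 100100011001
step 6: 011110110111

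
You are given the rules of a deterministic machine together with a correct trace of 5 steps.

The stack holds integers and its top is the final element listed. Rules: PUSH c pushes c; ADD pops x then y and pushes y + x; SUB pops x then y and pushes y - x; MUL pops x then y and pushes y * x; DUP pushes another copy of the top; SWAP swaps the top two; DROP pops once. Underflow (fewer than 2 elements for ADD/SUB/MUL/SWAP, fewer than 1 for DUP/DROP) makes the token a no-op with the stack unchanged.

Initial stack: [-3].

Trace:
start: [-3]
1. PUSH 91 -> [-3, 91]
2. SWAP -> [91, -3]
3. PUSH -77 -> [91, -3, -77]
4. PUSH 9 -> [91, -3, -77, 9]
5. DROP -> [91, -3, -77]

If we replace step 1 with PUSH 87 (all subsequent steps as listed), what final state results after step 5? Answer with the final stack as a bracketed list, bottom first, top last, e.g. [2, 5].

[87, -3, -77]

(re-executing from step 1 with the substitution; state before step 1: [-3])
1. PUSH 87 -> [-3, 87]
2. SWAP -> [87, -3]
3. PUSH -77 -> [87, -3, -77]
4. PUSH 9 -> [87, -3, -77, 9]
5. DROP -> [87, -3, -77]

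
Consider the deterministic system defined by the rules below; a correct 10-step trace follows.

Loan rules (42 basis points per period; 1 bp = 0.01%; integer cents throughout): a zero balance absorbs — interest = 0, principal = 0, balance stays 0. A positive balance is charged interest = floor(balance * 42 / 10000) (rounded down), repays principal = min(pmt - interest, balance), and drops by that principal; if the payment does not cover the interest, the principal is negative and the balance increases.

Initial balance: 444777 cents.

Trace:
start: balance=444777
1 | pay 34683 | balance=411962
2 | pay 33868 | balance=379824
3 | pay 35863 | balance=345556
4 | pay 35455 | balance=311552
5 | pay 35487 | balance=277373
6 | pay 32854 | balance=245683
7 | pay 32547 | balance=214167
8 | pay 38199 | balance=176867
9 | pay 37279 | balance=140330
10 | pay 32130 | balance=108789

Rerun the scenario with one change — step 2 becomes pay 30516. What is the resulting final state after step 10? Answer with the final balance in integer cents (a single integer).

112256

(re-executing from step 2 with the substitution; state before step 2: balance=411962)
2 | pay 30516 | balance=383176
3 | pay 35863 | balance=348922
4 | pay 35455 | balance=314932
5 | pay 35487 | balance=280767
6 | pay 32854 | balance=249092
7 | pay 32547 | balance=217591
8 | pay 38199 | balance=180305
9 | pay 37279 | balance=143783
10 | pay 32130 | balance=112256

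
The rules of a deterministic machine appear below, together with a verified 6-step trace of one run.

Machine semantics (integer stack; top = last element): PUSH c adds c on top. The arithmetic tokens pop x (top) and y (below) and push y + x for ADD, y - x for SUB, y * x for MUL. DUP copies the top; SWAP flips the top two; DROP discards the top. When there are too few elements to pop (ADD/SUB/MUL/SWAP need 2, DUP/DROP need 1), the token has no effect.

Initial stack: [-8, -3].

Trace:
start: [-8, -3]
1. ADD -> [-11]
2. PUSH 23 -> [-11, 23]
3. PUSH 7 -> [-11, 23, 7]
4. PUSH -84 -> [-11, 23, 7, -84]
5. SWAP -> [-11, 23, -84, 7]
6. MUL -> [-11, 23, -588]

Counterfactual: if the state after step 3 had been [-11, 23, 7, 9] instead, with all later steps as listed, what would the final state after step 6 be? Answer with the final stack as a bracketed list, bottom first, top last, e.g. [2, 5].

[-11, 23, 7, -756]

state after step 3 := [-11, 23, 7, 9]
4. PUSH -84 -> [-11, 23, 7, 9, -84]
5. SWAP -> [-11, 23, 7, -84, 9]
6. MUL -> [-11, 23, 7, -756]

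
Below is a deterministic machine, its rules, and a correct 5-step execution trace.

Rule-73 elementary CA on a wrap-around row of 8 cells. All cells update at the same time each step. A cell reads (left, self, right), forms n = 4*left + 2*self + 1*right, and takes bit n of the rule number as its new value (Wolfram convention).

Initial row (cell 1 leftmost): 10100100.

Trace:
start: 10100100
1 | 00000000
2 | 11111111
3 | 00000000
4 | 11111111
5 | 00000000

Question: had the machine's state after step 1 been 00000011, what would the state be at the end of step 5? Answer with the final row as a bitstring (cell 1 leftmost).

01111011

state after step 1 := 00000011
2 | 01111011
3 | 01001011
4 | 00000011
5 | 01111011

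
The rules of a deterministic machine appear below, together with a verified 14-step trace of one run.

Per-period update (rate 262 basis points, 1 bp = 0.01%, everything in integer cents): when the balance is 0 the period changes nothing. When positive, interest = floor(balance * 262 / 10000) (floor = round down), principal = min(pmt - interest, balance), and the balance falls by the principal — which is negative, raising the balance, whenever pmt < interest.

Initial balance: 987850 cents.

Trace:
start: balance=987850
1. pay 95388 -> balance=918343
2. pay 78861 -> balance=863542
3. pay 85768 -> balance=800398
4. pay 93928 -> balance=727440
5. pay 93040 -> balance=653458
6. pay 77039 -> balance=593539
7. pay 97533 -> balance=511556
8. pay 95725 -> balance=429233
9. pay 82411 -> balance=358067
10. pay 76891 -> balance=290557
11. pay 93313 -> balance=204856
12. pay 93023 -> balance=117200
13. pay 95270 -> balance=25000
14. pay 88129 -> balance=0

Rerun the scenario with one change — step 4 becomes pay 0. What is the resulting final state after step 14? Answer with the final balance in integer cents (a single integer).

59178

(re-executing from step 4 with the substitution; state before step 4: balance=800398)
4. pay 0 -> balance=821368
5. pay 93040 -> balance=749847
6. pay 77039 -> balance=692453
7. pay 97533 -> balance=613062
8. pay 95725 -> balance=533399
9. pay 82411 -> balance=464963
10. pay 76891 -> balance=400254
11. pay 93313 -> balance=317427
12. pay 93023 -> balance=232720
13. pay 95270 -> balance=143547
14. pay 88129 -> balance=59178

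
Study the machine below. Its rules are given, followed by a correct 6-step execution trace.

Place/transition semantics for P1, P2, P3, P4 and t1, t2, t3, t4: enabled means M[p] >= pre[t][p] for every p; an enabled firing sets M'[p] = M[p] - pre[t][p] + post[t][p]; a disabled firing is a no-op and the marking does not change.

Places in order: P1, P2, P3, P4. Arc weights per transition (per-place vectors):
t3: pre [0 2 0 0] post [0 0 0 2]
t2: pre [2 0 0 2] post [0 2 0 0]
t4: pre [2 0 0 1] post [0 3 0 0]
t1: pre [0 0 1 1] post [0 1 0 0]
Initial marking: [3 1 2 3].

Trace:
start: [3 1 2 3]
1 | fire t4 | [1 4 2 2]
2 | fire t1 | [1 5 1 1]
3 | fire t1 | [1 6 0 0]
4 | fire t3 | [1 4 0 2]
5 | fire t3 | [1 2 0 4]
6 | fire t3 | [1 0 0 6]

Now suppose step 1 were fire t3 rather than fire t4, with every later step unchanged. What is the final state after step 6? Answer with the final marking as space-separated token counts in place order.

3 1 0 3

(re-executing from step 1 with the substitution; state before step 1: [3 1 2 3])
1 | fire t3 | [3 1 2 3]
2 | fire t1 | [3 2 1 2]
3 | fire t1 | [3 3 0 1]
4 | fire t3 | [3 1 0 3]
5 | fire t3 | [3 1 0 3]
6 | fire t3 | [3 1 0 3]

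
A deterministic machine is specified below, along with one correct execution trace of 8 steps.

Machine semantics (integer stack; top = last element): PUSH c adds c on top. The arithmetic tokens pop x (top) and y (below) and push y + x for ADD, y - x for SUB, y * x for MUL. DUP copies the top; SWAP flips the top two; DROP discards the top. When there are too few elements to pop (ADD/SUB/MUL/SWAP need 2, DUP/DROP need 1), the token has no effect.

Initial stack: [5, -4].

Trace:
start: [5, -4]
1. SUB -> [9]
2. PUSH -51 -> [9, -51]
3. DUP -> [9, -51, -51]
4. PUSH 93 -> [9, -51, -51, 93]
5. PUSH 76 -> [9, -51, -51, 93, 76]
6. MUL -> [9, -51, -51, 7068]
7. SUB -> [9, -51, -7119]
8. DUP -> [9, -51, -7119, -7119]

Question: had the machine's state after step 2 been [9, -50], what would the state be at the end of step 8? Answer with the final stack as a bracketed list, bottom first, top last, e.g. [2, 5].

[9, -50, -7118, -7118]

state after step 2 := [9, -50]
3. DUP -> [9, -50, -50]
4. PUSH 93 -> [9, -50, -50, 93]
5. PUSH 76 -> [9, -50, -50, 93, 76]
6. MUL -> [9, -50, -50, 7068]
7. SUB -> [9, -50, -7118]
8. DUP -> [9, -50, -7118, -7118]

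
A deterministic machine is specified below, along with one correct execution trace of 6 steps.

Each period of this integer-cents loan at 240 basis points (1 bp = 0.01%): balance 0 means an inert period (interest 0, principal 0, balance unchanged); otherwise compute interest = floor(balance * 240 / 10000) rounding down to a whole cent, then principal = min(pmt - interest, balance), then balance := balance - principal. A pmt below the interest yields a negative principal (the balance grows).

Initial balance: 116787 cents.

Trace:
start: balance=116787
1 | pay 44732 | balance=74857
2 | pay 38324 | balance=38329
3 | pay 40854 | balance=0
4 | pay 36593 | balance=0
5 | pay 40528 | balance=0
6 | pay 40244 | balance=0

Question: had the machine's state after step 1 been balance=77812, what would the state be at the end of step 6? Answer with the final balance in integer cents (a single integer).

0

state after step 1 := balance=77812
2 | pay 38324 | balance=41355
3 | pay 40854 | balance=1493
4 | pay 36593 | balance=0
5 | pay 40528 | balance=0
6 | pay 40244 | balance=0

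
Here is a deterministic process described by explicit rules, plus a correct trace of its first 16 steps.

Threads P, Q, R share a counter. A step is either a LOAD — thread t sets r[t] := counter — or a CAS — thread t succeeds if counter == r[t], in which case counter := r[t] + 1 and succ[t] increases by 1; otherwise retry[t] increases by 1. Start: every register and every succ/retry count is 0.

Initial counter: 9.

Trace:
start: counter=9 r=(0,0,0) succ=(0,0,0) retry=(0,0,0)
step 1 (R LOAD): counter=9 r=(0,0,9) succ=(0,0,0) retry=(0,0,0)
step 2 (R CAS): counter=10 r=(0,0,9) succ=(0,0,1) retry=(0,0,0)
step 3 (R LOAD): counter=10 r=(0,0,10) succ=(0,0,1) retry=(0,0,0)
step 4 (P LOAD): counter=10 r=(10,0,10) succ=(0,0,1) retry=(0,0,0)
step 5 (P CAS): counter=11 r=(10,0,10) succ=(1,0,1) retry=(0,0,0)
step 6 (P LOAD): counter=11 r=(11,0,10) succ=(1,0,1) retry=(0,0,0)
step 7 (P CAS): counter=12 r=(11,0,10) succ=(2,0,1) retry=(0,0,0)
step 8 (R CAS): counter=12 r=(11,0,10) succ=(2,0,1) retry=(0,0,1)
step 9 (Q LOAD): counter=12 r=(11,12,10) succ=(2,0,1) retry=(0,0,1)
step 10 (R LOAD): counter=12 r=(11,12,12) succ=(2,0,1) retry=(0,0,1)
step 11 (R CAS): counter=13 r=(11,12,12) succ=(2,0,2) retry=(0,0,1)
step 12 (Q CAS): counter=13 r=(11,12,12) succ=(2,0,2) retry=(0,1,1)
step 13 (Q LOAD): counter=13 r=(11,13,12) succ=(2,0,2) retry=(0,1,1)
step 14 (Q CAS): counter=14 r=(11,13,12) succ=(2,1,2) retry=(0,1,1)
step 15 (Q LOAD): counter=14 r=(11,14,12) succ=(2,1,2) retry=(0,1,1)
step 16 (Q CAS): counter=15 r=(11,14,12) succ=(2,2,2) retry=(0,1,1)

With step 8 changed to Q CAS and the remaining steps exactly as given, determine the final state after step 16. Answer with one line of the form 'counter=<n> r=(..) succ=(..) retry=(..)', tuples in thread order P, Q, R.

counter=15 r=(11,14,12) succ=(2,2,2) retry=(0,2,0)

(re-executing from step 8 with the substitution; state before step 8: counter=12 r=(11,0,10) succ=(2,0,1) retry=(0,0,0))
step 8 (Q CAS): counter=12 r=(11,0,10) succ=(2,0,1) retry=(0,1,0)
step 9 (Q LOAD): counter=12 r=(11,12,10) succ=(2,0,1) retry=(0,1,0)
step 10 (R LOAD): counter=12 r=(11,12,12) succ=(2,0,1) retry=(0,1,0)
step 11 (R CAS): counter=13 r=(11,12,12) succ=(2,0,2) retry=(0,1,0)
step 12 (Q CAS): counter=13 r=(11,12,12) succ=(2,0,2) retry=(0,2,0)
step 13 (Q LOAD): counter=13 r=(11,13,12) succ=(2,0,2) retry=(0,2,0)
step 14 (Q CAS): counter=14 r=(11,13,12) succ=(2,1,2) retry=(0,2,0)
step 15 (Q LOAD): counter=14 r=(11,14,12) succ=(2,1,2) retry=(0,2,0)
step 16 (Q CAS): counter=15 r=(11,14,12) succ=(2,2,2) retry=(0,2,0)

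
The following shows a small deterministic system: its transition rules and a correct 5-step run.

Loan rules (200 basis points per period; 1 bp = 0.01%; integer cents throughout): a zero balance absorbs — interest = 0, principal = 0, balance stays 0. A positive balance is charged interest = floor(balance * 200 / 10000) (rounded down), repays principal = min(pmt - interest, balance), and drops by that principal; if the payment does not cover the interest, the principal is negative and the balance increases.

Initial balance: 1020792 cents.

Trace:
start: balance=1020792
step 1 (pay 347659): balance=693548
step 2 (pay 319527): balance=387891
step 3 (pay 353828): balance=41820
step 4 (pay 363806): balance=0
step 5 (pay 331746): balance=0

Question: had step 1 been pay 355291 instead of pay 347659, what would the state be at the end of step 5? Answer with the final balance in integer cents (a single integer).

0

(re-executing from step 1 with the substitution; state before step 1: balance=1020792)
step 1 (pay 355291): balance=685916
step 2 (pay 319527): balance=380107
step 3 (pay 353828): balance=33881
step 4 (pay 363806): balance=0
step 5 (pay 331746): balance=0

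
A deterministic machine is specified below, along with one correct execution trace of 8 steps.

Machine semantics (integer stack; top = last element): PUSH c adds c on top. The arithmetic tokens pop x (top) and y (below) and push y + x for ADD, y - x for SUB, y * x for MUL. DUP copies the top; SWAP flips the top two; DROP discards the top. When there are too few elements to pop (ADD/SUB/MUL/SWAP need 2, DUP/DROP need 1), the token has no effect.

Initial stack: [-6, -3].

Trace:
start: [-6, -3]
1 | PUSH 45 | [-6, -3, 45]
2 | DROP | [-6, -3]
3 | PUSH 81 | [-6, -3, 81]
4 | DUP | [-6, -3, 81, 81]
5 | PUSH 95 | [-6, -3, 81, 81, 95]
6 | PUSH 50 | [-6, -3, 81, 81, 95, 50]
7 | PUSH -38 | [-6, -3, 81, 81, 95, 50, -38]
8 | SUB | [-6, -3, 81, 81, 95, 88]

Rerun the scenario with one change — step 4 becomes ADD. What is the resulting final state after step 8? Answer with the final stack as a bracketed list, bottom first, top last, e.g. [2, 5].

[-6, 78, 95, 88]

(re-executing from step 4 with the substitution; state before step 4: [-6, -3, 81])
4 | ADD | [-6, 78]
5 | PUSH 95 | [-6, 78, 95]
6 | PUSH 50 | [-6, 78, 95, 50]
7 | PUSH -38 | [-6, 78, 95, 50, -38]
8 | SUB | [-6, 78, 95, 88]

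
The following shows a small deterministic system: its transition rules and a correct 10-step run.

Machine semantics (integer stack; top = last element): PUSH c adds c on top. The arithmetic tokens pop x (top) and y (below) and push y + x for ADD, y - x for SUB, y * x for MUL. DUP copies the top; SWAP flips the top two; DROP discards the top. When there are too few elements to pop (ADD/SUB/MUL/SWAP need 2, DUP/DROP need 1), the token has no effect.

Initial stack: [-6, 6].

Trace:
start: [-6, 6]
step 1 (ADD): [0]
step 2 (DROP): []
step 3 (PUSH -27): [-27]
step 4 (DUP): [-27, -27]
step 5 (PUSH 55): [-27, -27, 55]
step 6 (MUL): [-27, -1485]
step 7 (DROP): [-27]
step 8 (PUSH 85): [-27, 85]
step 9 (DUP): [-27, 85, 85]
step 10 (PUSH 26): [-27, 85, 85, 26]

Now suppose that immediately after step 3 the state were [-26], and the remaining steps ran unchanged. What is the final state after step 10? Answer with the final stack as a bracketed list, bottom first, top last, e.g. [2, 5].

[-26, 85, 85, 26]

state after step 3 := [-26]
step 4 (DUP): [-26, -26]
step 5 (PUSH 55): [-26, -26, 55]
step 6 (MUL): [-26, -1430]
step 7 (DROP): [-26]
step 8 (PUSH 85): [-26, 85]
step 9 (DUP): [-26, 85, 85]
step 10 (PUSH 26): [-26, 85, 85, 26]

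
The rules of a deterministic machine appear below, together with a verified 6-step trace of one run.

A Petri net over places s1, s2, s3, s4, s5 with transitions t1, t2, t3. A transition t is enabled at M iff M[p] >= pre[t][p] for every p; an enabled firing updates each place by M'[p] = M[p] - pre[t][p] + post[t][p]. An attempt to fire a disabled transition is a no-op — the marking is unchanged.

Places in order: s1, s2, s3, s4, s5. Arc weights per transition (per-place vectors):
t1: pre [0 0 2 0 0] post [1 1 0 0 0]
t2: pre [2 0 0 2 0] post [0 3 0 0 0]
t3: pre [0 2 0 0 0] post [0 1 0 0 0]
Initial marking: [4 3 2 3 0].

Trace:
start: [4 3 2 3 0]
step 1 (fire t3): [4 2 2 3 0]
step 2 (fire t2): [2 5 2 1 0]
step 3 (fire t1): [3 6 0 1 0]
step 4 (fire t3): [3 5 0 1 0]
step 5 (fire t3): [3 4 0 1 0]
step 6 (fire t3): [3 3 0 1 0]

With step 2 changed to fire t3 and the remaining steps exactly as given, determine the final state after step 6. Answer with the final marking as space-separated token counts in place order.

5 1 0 3 0

(re-executing from step 2 with the substitution; state before step 2: [4 2 2 3 0])
step 2 (fire t3): [4 1 2 3 0]
step 3 (fire t1): [5 2 0 3 0]
step 4 (fire t3): [5 1 0 3 0]
step 5 (fire t3): [5 1 0 3 0]
step 6 (fire t3): [5 1 0 3 0]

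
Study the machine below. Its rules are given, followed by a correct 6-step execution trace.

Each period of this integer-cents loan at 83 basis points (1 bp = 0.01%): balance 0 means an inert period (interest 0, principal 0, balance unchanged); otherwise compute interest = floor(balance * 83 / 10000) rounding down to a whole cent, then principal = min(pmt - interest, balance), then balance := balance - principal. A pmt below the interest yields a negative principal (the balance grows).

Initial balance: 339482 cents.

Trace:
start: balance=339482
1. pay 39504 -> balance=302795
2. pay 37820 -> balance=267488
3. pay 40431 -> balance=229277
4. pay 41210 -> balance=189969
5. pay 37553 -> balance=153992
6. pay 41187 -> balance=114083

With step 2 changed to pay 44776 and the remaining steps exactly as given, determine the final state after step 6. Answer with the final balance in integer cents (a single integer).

(re-executing from step 2 with the substitution; state before step 2: balance=302795)
2. pay 44776 -> balance=260532
3. pay 40431 -> balance=222263
4. pay 41210 -> balance=182897
5. pay 37553 -> balance=146862
6. pay 41187 -> balance=106893

106893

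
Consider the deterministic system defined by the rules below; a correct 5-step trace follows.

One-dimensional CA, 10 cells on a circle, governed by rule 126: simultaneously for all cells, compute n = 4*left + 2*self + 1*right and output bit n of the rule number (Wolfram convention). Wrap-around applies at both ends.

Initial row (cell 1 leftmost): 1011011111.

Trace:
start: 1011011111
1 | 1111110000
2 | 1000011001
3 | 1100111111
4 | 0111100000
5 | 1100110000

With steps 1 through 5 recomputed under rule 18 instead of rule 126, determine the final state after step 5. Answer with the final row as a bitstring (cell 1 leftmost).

(re-executing steps 1..5 under rule 18; state before step 1: 1011011111)
1 | 0000000000
2 | 0000000000
3 | 0000000000
4 | 0000000000
5 | 0000000000

0000000000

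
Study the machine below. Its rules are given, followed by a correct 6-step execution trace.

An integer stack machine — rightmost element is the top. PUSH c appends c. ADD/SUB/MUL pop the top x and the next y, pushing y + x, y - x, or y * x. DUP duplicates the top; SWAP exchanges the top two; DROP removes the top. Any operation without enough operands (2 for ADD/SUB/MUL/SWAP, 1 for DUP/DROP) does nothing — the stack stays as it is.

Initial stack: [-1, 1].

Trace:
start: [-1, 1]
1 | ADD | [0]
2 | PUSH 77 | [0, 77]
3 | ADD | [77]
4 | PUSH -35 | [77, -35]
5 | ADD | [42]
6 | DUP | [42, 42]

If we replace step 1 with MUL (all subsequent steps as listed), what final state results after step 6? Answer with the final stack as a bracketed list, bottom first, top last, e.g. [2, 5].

(re-executing from step 1 with the substitution; state before step 1: [-1, 1])
1 | MUL | [-1]
2 | PUSH 77 | [-1, 77]
3 | ADD | [76]
4 | PUSH -35 | [76, -35]
5 | ADD | [41]
6 | DUP | [41, 41]

[41, 41]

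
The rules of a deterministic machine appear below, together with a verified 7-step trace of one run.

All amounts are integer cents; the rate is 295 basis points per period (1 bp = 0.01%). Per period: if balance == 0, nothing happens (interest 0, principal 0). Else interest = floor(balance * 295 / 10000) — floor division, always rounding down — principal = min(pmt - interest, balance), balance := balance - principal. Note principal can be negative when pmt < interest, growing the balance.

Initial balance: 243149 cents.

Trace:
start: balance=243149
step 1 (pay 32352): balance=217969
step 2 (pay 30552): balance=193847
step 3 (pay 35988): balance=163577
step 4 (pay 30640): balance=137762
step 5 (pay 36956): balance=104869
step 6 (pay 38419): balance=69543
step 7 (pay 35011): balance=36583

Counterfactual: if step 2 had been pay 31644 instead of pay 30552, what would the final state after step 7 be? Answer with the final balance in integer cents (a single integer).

35321

(re-executing from step 2 with the substitution; state before step 2: balance=217969)
step 2 (pay 31644): balance=192755
step 3 (pay 35988): balance=162453
step 4 (pay 30640): balance=136605
step 5 (pay 36956): balance=103678
step 6 (pay 38419): balance=68317
step 7 (pay 35011): balance=35321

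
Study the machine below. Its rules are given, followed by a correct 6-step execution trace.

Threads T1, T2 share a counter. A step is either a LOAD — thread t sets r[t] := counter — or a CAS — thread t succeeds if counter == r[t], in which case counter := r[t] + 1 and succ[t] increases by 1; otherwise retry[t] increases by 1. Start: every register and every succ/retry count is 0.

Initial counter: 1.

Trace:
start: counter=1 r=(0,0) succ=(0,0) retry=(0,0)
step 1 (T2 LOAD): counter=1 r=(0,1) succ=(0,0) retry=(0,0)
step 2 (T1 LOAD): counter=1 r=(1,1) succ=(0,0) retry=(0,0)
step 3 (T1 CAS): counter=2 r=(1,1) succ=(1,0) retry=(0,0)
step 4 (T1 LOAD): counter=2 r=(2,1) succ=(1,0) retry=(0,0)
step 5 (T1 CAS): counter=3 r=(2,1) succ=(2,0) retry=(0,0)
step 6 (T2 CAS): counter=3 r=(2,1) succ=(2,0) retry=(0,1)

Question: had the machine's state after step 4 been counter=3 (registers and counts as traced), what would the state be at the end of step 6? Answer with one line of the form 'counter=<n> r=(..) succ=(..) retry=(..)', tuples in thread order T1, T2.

counter=3 r=(2,1) succ=(1,0) retry=(1,1)

state after step 4 := counter=3 r=(2,1) succ=(1,0) retry=(0,0)
step 5 (T1 CAS): counter=3 r=(2,1) succ=(1,0) retry=(1,0)
step 6 (T2 CAS): counter=3 r=(2,1) succ=(1,0) retry=(1,1)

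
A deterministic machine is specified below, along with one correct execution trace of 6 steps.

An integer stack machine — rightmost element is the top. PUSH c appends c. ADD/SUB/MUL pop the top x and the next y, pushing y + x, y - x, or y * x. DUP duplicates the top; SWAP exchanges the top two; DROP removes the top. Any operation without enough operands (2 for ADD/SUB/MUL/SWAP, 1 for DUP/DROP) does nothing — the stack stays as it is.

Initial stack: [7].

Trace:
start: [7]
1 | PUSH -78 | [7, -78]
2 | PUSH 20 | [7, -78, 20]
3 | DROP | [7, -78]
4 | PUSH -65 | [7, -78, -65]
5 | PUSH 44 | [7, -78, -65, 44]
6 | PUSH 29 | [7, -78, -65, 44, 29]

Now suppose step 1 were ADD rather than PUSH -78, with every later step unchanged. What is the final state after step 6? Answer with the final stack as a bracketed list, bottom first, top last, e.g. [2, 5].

[7, -65, 44, 29]

(re-executing from step 1 with the substitution; state before step 1: [7])
1 | ADD | [7]
2 | PUSH 20 | [7, 20]
3 | DROP | [7]
4 | PUSH -65 | [7, -65]
5 | PUSH 44 | [7, -65, 44]
6 | PUSH 29 | [7, -65, 44, 29]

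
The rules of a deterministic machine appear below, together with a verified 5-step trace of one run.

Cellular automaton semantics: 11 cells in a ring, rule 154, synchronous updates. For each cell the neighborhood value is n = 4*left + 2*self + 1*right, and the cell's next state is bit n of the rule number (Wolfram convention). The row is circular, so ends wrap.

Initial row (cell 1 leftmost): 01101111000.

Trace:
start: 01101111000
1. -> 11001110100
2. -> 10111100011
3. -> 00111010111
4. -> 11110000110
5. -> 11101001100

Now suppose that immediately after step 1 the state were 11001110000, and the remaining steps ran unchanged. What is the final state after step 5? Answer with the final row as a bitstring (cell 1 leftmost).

11100001100

state after step 1 := 11001110000
2. -> 10111101001
3. -> 00111000111
4. -> 11110101110
5. -> 11100001100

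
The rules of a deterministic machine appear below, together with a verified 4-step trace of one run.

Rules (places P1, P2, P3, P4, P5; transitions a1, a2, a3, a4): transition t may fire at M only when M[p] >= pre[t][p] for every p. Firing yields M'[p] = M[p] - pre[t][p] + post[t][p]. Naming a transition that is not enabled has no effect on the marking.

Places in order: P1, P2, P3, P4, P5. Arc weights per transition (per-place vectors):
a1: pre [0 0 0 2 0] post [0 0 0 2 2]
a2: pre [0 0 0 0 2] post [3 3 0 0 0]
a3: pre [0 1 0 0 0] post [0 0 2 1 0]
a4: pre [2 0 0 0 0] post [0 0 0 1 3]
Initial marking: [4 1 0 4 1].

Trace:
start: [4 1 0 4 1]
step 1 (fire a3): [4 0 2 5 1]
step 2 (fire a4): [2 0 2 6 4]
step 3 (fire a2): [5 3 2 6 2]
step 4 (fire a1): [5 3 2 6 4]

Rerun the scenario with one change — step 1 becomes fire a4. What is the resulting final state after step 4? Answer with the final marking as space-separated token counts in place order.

3 4 0 6 7

(re-executing from step 1 with the substitution; state before step 1: [4 1 0 4 1])
step 1 (fire a4): [2 1 0 5 4]
step 2 (fire a4): [0 1 0 6 7]
step 3 (fire a2): [3 4 0 6 5]
step 4 (fire a1): [3 4 0 6 7]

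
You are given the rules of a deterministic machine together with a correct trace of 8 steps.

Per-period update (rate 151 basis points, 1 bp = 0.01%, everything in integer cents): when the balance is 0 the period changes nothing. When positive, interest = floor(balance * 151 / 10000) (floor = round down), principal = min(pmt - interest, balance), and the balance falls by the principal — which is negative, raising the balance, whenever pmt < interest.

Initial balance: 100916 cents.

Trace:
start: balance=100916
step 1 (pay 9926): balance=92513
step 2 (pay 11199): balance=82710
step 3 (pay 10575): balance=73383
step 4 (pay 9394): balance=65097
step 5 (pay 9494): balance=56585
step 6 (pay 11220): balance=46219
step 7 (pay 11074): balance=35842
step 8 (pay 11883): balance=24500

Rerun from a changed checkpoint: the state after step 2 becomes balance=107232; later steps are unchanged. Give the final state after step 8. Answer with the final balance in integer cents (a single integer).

state after step 2 := balance=107232
step 3 (pay 10575): balance=98276
step 4 (pay 9394): balance=90365
step 5 (pay 9494): balance=82235
step 6 (pay 11220): balance=72256
step 7 (pay 11074): balance=62273
step 8 (pay 11883): balance=51330

51330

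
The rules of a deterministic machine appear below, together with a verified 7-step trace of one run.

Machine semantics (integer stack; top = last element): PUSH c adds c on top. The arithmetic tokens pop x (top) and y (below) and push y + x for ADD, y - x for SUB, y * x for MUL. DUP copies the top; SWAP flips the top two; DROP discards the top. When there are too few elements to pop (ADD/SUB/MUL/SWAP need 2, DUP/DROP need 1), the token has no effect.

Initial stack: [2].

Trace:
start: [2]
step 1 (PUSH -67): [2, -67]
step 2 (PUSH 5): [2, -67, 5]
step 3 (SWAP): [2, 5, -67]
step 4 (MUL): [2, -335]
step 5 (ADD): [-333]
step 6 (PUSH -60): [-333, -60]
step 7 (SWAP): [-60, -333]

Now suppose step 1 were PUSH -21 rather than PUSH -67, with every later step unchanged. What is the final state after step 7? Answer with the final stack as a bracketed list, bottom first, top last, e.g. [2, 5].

(re-executing from step 1 with the substitution; state before step 1: [2])
step 1 (PUSH -21): [2, -21]
step 2 (PUSH 5): [2, -21, 5]
step 3 (SWAP): [2, 5, -21]
step 4 (MUL): [2, -105]
step 5 (ADD): [-103]
step 6 (PUSH -60): [-103, -60]
step 7 (SWAP): [-60, -103]

[-60, -103]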